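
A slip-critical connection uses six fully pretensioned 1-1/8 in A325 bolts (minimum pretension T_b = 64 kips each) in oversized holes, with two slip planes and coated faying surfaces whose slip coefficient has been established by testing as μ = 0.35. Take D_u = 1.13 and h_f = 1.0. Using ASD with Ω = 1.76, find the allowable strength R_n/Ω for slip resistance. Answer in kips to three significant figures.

173 kips

R_n = μ · D_u · h_f · T_b · n_s · n_b = 0.35 × 1.13 × 1.0 × 64 × 2 × 6 = 303.7 kips.
Allowable strength R_n/Ω = 303.7 / 1.76 = 173 kips.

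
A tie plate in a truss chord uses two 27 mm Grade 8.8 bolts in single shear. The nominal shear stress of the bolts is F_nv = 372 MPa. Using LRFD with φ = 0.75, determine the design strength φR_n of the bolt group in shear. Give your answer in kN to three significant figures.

A_b = π × 27² / 4 = 572.6 mm².
R_n = F_nv · A_b · n · n_s = 372 × 572.6 × 2 × 1 / 1000 = 426 kN.
Design strength φR_n = 0.75 × 426 = 319 kN.

319 kN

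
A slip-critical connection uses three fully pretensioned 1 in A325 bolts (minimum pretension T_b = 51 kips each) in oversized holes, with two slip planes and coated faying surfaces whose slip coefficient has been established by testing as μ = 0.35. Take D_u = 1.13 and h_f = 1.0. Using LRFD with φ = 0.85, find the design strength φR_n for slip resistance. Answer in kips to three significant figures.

R_n = μ · D_u · h_f · T_b · n_s · n_b = 0.35 × 1.13 × 1.0 × 51 × 2 × 3 = 121 kips.
Design strength φR_n = 0.85 × 121 = 103 kips.

103 kips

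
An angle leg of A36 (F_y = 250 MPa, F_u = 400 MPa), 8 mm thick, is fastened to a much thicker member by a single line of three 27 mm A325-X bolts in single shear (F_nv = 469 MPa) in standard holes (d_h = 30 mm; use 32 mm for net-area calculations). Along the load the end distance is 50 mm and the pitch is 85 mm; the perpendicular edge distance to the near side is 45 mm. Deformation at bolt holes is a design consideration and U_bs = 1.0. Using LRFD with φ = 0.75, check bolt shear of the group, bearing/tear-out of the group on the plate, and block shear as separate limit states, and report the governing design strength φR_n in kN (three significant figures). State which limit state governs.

Bolt shear: A_b = π·27²/4 = 572.6 mm²; R_n = 469 × 572.6 × 3 × 1 / 1000 = 805.6 kN → 0.75 × 805.6 = 604 kN.
Bearing: edge l_c = 35, r_n = 134.4 kN; interior l_c = 55, r_n = 207.4 kN; R_n = 134.4 + 2·207.4 = 549.1 kN → 412 kN.
Block shear: A_gv = 1760, A_nv = 1120, A_nt = 232 mm²; R_n = min(0.6F_uA_nv, 0.6F_yA_gv) + U_bs·F_u·A_nt = 356.8 kN → 268 kN.
Block shear governs: 268 kN.

268 kN (block shear governs)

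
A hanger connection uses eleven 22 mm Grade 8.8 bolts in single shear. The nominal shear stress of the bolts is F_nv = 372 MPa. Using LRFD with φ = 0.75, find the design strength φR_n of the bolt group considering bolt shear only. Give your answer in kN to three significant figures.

1170 kN

A_b = π × 22² / 4 = 380.1 mm².
R_n = F_nv · A_b · n · n_s = 372 × 380.1 × 11 × 1 / 1000 = 1556 kN.
Design strength φR_n = 0.75 × 1556 = 1170 kN.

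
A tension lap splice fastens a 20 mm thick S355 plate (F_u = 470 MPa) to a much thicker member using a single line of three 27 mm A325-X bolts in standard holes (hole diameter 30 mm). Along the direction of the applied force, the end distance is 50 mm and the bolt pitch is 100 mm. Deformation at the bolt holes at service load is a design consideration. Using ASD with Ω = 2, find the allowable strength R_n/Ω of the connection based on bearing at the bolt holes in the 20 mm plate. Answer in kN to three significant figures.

807 kN

Per bolt r_n = 1.2 l_c t F_u ≤ 2.4 d t F_u; upper limit = 2.4 × 27 × 20 × 470 / 1000 = 609.1 kN.
Edge bolt: l_c = 50 − 30/2 = 35 mm → 1.2 × 35 × 20 × 470 / 1000 = 394.8 → r_n = 394.8 kN.
Interior bolts: l_c = 100 − 30 = 70 mm → 1.2 × 70 × 20 × 470 / 1000 = 789.6 → r_n = 609.1 kN.
R_n = 1 × 394.8 + 2 × 609.1 = 1613 kN.
Allowable strength R_n/Ω = 1613 / 2 = 807 kN.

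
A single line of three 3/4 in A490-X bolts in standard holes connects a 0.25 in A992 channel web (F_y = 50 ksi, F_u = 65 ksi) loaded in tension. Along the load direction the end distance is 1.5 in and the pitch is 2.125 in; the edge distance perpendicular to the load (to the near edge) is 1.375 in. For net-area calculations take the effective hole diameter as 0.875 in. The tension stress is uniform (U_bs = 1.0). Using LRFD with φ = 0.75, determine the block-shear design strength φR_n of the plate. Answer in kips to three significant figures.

Shear plane L_v = 1.5 + 2·2.125 = 5.75 in; A_gv = 5.75 × 0.25 = 1.438 in².
A_nv = (5.75 − 2.5·0.875) × 0.25 = 0.8906 in².
A_nt = (1.375 − 0.5·0.875) × 0.25 = 0.2344 in².
0.6 F_u A_nv = 34.73 kips; 0.6 F_y A_gv = 43.12 kips → shear rupture governs the shear term.
R_n = 34.73 + 1.0 × 65 × 0.2344 = 49.97 kips.
Design strength φR_n = 0.75 × 49.97 = 37.5 kips.

37.5 kips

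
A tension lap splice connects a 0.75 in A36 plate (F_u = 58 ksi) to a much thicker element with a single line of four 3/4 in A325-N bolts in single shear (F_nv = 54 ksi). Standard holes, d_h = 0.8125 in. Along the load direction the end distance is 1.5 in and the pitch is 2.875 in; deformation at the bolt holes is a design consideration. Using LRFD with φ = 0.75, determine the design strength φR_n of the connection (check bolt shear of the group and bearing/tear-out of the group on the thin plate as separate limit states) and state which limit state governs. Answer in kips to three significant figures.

71.6 kips (bolt shear governs)

Bolt shear: A_b = π·0.75²/4 = 0.4418 in²; R_n = 54 × 0.4418 × 4 × 1 = 95.43 kips → 0.75 × 95.43 = 71.6 kips.
Bearing (1.2 l_c t F_u ≤ 2.4 d t F_u): upper limit = 2.4·0.75·0.75·58 = 78.3 kips.
  Edge l_c = 1.5 − 0.8125/2 = 1.094 → r_n = 57.09 kips; interior l_c = 2.875 − 0.8125 = 2.062 → r_n = 78.3 kips.
  R_n,bearing = 1·57.09 + 3·78.3 = 292 kips → 0.75 × 292 = 219 kips.
Bolt shear governs: 71.6 kips.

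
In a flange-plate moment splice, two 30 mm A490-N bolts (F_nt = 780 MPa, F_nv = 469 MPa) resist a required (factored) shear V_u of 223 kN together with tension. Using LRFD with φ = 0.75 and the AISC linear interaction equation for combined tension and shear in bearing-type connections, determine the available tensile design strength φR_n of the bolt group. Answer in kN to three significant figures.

704 kN

A_b = π·30²/4 = 706.9 mm²; f_rv = 223 × 1000 / (2 × 706.9) = 157.7 MPa.
F'_nt = 1.3 F_nt − (F_nt / φF_nv) f_rv = 1.3·780 − (780/(0.75·469))·157.7 = 664.2 MPa, capped at F_nt → F'_nt = 664.2 MPa.
R_n = F'_nt · A_b · n = 664.2 × 706.9 × 2 / 1000 = 939 kN.
Design strength φR_n = 0.75 × 939 = 704 kN.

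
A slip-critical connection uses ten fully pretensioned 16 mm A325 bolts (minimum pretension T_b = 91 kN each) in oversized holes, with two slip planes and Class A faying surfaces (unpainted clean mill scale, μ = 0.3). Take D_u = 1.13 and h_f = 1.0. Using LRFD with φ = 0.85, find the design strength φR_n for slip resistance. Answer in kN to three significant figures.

R_n = μ · D_u · h_f · T_b · n_s · n_b = 0.3 × 1.13 × 1.0 × 91 × 2 × 10 = 617 kN.
Design strength φR_n = 0.85 × 617 = 524 kN.

524 kN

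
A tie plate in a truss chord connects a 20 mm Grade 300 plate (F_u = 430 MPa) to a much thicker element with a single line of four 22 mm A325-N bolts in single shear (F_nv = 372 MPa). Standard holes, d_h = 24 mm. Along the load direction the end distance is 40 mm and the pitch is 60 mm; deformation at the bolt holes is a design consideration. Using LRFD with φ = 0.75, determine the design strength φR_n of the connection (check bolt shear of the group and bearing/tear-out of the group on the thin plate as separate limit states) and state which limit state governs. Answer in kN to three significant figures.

Bolt shear: A_b = π·22²/4 = 380.1 mm²; R_n = 372 × 380.1 × 4 × 1 / 1000 = 565.6 kN → 0.75 × 565.6 = 424 kN.
Bearing (1.2 l_c t F_u ≤ 2.4 d t F_u): upper limit = 2.4·22·20·430 / 1000 = 454.1 kN.
  Edge l_c = 40 − 24/2 = 28 → r_n = 289 kN; interior l_c = 60 − 24 = 36 → r_n = 371.5 kN.
  R_n,bearing = 1·289 + 3·371.5 = 1404 kN → 0.75 × 1404 = 1050 kN.
Bolt shear governs: 424 kN.

424 kN (bolt shear governs)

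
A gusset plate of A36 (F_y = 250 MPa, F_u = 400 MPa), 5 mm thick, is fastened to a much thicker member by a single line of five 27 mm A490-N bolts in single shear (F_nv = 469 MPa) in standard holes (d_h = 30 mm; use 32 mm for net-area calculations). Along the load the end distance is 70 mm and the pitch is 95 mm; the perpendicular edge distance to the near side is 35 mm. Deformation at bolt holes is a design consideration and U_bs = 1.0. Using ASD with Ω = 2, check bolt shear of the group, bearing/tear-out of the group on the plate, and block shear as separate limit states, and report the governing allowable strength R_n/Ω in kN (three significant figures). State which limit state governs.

Bolt shear: A_b = π·27²/4 = 572.6 mm²; R_n = 469 × 572.6 × 5 × 1 / 1000 = 1343 kN → 1343 / 2 = 671 kN.
Bearing: edge l_c = 55, r_n = 129.6 kN; interior l_c = 65, r_n = 129.6 kN; R_n = 129.6 + 4·129.6 = 648 kN → 324 kN.
Block shear: A_gv = 2250, A_nv = 1530, A_nt = 95 mm²; R_n = min(0.6F_uA_nv, 0.6F_yA_gv) + U_bs·F_u·A_nt = 375.5 kN → 188 kN.
Block shear governs: 188 kN.

188 kN (block shear governs)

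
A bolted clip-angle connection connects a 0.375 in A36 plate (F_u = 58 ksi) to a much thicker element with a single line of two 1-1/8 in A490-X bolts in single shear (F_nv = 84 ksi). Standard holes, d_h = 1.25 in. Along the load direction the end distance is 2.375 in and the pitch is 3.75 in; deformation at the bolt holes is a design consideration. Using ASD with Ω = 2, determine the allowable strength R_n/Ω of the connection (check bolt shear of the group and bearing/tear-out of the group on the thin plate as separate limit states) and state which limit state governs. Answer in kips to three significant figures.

Bolt shear: A_b = π·1.125²/4 = 0.994 in²; R_n = 84 × 0.994 × 2 × 1 = 167 kips → 167 / 2 = 83.5 kips.
Bearing (1.2 l_c t F_u ≤ 2.4 d t F_u): upper limit = 2.4·1.125·0.375·58 = 58.72 kips.
  Edge l_c = 2.375 − 1.25/2 = 1.75 → r_n = 45.68 kips; interior l_c = 3.75 − 1.25 = 2.5 → r_n = 58.72 kips.
  R_n,bearing = 1·45.68 + 1·58.72 = 104.4 kips → 104.4 / 2 = 52.2 kips.
Bearing governs: 52.2 kips.

52.2 kips (bearing governs)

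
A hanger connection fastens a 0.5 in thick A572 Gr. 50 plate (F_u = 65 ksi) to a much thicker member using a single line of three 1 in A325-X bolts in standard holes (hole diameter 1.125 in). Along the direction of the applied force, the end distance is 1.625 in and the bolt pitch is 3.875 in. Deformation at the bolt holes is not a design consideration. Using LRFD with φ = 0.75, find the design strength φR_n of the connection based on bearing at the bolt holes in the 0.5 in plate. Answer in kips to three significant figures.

Per bolt r_n = 1.5 l_c t F_u ≤ 3.0 d t F_u; upper limit = 3.0 × 1 × 0.5 × 65 = 97.5 kips.
Edge bolt: l_c = 1.625 − 1.125/2 = 1.062 in → 1.5 × 1.062 × 0.5 × 65 = 51.8 → r_n = 51.8 kips.
Interior bolts: l_c = 3.875 − 1.125 = 2.75 in → 1.5 × 2.75 × 0.5 × 65 = 134.1 → r_n = 97.5 kips.
R_n = 1 × 51.8 + 2 × 97.5 = 246.8 kips.
Design strength φR_n = 0.75 × 246.8 = 185 kips.

185 kips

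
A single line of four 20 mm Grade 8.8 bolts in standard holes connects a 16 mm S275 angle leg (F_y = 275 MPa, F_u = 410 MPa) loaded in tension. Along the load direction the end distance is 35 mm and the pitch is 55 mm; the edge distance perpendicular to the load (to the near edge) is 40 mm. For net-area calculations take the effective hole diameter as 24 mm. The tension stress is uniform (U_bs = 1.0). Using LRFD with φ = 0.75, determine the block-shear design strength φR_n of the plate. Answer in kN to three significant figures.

480 kN

Shear plane L_v = 35 + 3·55 = 200 mm; A_gv = 200 × 16 = 3200 mm².
A_nv = (200 − 3.5·24) × 16 = 1856 mm².
A_nt = (40 − 0.5·24) × 16 = 448 mm².
0.6 F_u A_nv = 456.6 kN; 0.6 F_y A_gv = 528 kN → shear rupture governs the shear term.
R_n = 456.6 + 1.0 × 410 × 448 / 1000 = 640.3 kN.
Design strength φR_n = 0.75 × 640.3 = 480 kN.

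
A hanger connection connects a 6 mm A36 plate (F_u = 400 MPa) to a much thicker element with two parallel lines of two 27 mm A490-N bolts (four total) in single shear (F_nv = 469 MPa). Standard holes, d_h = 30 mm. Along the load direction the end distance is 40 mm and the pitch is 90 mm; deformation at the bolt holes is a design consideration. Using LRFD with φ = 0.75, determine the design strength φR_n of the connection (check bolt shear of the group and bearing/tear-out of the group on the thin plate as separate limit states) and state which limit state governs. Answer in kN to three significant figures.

Bolt shear: A_b = π·27²/4 = 572.6 mm²; R_n = 469 × 572.6 × 4 × 1 / 1000 = 1074 kN → 0.75 × 1074 = 806 kN.
Bearing (1.2 l_c t F_u ≤ 2.4 d t F_u): upper limit = 2.4·27·6·400 / 1000 = 155.5 kN.
  Edge l_c = 40 − 30/2 = 25 → r_n = 72 kN; interior l_c = 90 − 30 = 60 → r_n = 155.5 kN.
  R_n,bearing = 2·72 + 2·155.5 = 455 kN → 0.75 × 455 = 341 kN.
Bearing governs: 341 kN.

341 kN (bearing governs)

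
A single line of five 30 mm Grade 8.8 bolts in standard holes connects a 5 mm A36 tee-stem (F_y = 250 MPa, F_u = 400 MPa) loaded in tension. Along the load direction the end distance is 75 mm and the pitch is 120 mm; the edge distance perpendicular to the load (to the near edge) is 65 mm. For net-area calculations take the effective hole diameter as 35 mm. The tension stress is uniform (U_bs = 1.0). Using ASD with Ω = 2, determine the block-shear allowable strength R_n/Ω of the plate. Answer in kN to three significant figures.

Shear plane L_v = 75 + 4·120 = 555 mm; A_gv = 555 × 5 = 2775 mm².
A_nv = (555 − 4.5·35) × 5 = 1988 mm².
A_nt = (65 − 0.5·35) × 5 = 237.5 mm².
0.6 F_u A_nv = 477 kN; 0.6 F_y A_gv = 416.2 kN → shear yielding governs the shear term.
R_n = 416.2 + 1.0 × 400 × 237.5 / 1000 = 511.2 kN.
Allowable strength R_n/Ω = 511.2 / 2 = 256 kN.

256 kN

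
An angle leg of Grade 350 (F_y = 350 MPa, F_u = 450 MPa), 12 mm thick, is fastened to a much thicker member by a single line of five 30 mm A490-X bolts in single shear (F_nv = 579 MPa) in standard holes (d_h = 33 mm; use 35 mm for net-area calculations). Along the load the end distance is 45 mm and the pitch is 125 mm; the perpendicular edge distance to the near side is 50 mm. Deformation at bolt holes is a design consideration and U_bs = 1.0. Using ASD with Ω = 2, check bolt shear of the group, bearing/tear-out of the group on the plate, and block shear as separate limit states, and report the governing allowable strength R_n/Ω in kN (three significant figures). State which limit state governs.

716 kN (block shear governs)

Bolt shear: A_b = π·30²/4 = 706.9 mm²; R_n = 579 × 706.9 × 5 × 1 / 1000 = 2046 kN → 2046 / 2 = 1020 kN.
Bearing: edge l_c = 28.5, r_n = 184.7 kN; interior l_c = 92, r_n = 388.8 kN; R_n = 184.7 + 4·388.8 = 1740 kN → 870 kN.
Block shear: A_gv = 6540, A_nv = 4650, A_nt = 390 mm²; R_n = min(0.6F_uA_nv, 0.6F_yA_gv) + U_bs·F_u·A_nt = 1431 kN → 716 kN.
Block shear governs: 716 kN.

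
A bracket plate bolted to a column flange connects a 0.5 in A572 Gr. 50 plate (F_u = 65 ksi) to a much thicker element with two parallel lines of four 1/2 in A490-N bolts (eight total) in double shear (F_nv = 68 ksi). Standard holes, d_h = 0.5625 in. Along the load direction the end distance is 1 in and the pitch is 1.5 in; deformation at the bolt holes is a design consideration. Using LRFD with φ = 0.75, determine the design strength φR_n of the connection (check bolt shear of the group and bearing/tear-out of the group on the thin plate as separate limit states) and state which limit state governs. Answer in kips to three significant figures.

160 kips (bolt shear governs)

Bolt shear: A_b = π·0.5²/4 = 0.1963 in²; R_n = 68 × 0.1963 × 8 × 2 = 213.6 kips → 0.75 × 213.6 = 160 kips.
Bearing (1.2 l_c t F_u ≤ 2.4 d t F_u): upper limit = 2.4·0.5·0.5·65 = 39 kips.
  Edge l_c = 1 − 0.5625/2 = 0.7188 → r_n = 28.03 kips; interior l_c = 1.5 − 0.5625 = 0.9375 → r_n = 36.56 kips.
  R_n,bearing = 2·28.03 + 6·36.56 = 275.4 kips → 0.75 × 275.4 = 207 kips.
Bolt shear governs: 160 kips.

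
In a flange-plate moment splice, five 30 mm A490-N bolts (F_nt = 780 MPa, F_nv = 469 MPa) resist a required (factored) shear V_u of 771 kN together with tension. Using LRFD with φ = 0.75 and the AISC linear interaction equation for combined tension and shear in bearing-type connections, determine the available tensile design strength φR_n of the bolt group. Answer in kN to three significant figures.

A_b = π·30²/4 = 706.9 mm²; f_rv = 771 × 1000 / (5 × 706.9) = 218.1 MPa.
F'_nt = 1.3 F_nt − (F_nt / φF_nv) f_rv = 1.3·780 − (780/(0.75·469))·218.1 = 530.3 MPa, capped at F_nt → F'_nt = 530.3 MPa.
R_n = F'_nt · A_b · n = 530.3 × 706.9 × 5 / 1000 = 1874 kN.
Design strength φR_n = 0.75 × 1874 = 1410 kN.

1410 kN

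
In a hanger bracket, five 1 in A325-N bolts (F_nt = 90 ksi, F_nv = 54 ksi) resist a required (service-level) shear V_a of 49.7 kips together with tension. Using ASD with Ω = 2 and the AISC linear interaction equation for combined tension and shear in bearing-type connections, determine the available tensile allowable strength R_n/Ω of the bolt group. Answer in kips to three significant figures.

A_b = π·1²/4 = 0.7854 in²; f_rv = 49.7 / (5 × 0.7854) = 12.66 ksi.
F'_nt = 1.3 F_nt − (Ω F_nt / F_nv) f_rv = 1.3·90 − (2·90/54)·12.66 = 74.81 ksi, capped at F_nt → F'_nt = 74.81 ksi.
R_n = F'_nt · A_b · n = 74.81 × 0.7854 × 5 = 293.8 kips.
Allowable strength R_n/Ω = 293.8 / 2 = 147 kips.

147 kips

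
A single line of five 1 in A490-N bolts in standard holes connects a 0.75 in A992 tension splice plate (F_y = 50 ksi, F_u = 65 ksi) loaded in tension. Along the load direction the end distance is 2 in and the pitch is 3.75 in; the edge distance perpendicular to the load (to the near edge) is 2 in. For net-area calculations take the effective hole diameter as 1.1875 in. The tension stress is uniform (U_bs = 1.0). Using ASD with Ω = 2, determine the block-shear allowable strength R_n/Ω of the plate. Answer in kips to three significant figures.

205 kips

Shear plane L_v = 2 + 4·3.75 = 17 in; A_gv = 17 × 0.75 = 12.75 in².
A_nv = (17 − 4.5·1.1875) × 0.75 = 8.742 in².
A_nt = (2 − 0.5·1.1875) × 0.75 = 1.055 in².
0.6 F_u A_nv = 340.9 kips; 0.6 F_y A_gv = 382.5 kips → shear rupture governs the shear term.
R_n = 340.9 + 1.0 × 65 × 1.055 = 409.5 kips.
Allowable strength R_n/Ω = 409.5 / 2 = 205 kips.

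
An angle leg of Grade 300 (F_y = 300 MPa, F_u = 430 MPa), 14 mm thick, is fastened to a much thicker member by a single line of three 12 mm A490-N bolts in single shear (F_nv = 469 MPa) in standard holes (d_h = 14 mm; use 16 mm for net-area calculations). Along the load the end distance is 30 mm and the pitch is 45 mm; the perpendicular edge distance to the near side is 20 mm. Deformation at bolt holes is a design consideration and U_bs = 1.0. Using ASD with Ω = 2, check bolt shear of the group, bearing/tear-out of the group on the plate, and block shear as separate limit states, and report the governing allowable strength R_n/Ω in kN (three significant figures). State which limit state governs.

79.6 kN (bolt shear governs)

Bolt shear: A_b = π·12²/4 = 113.1 mm²; R_n = 469 × 113.1 × 3 × 1 / 1000 = 159.1 kN → 159.1 / 2 = 79.6 kN.
Bearing: edge l_c = 23, r_n = 166.2 kN; interior l_c = 31, r_n = 173.4 kN; R_n = 166.2 + 2·173.4 = 512.9 kN → 256 kN.
Block shear: A_gv = 1680, A_nv = 1120, A_nt = 168 mm²; R_n = min(0.6F_uA_nv, 0.6F_yA_gv) + U_bs·F_u·A_nt = 361.2 kN → 181 kN.
Bolt shear governs: 79.6 kN.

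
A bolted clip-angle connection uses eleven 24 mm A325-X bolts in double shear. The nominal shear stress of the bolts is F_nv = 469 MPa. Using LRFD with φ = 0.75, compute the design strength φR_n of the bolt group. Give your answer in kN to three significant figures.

A_b = π × 24² / 4 = 452.4 mm².
R_n = F_nv · A_b · n · n_s = 469 × 452.4 × 11 × 2 / 1000 = 4668 kN.
Design strength φR_n = 0.75 × 4668 = 3500 kN.

3500 kN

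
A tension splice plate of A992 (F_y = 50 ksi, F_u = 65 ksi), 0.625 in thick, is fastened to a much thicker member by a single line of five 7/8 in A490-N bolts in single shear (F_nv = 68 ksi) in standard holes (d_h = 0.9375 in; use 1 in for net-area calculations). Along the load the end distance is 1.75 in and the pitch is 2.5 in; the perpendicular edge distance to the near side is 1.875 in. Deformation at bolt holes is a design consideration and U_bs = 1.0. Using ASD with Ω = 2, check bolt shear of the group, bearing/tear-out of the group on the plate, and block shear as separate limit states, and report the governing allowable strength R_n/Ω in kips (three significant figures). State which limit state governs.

Bolt shear: A_b = π·0.875²/4 = 0.6013 in²; R_n = 68 × 0.6013 × 5 × 1 = 204.4 kips → 204.4 / 2 = 102 kips.
Bearing: edge l_c = 1.281, r_n = 62.46 kips; interior l_c = 1.562, r_n = 76.17 kips; R_n = 62.46 + 4·76.17 = 367.1 kips → 184 kips.
Block shear: A_gv = 7.344, A_nv = 4.531, A_nt = 0.8594 in²; R_n = min(0.6F_uA_nv, 0.6F_yA_gv) + U_bs·F_u·A_nt = 232.6 kips → 116 kips.
Bolt shear governs: 102 kips.

102 kips (bolt shear governs)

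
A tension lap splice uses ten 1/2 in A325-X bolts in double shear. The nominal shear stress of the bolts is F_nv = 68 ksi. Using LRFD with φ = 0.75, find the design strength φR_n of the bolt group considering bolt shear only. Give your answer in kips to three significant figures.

200 kips

A_b = π × 0.5² / 4 = 0.1963 in².
R_n = F_nv · A_b · n · n_s = 68 × 0.1963 × 10 × 2 = 267 kips.
Design strength φR_n = 0.75 × 267 = 200 kips.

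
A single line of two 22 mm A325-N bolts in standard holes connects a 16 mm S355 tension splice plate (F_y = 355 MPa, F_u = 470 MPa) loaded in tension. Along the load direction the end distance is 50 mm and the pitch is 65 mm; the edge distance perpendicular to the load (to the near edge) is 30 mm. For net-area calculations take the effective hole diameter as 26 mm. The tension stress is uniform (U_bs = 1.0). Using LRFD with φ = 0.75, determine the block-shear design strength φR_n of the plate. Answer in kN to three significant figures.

Shear plane L_v = 50 + 1·65 = 115 mm; A_gv = 115 × 16 = 1840 mm².
A_nv = (115 − 1.5·26) × 16 = 1216 mm².
A_nt = (30 − 0.5·26) × 16 = 272 mm².
0.6 F_u A_nv = 342.9 kN; 0.6 F_y A_gv = 391.9 kN → shear rupture governs the shear term.
R_n = 342.9 + 1.0 × 470 × 272 / 1000 = 470.8 kN.
Design strength φR_n = 0.75 × 470.8 = 353 kN.

353 kN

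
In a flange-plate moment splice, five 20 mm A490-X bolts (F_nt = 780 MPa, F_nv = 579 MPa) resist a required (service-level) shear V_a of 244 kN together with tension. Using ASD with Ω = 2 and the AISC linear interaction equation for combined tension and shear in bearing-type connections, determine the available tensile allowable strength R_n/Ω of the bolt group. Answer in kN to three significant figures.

A_b = π·20²/4 = 314.2 mm²; f_rv = 244 × 1000 / (5 × 314.2) = 155.3 MPa.
F'_nt = 1.3 F_nt − (Ω F_nt / F_nv) f_rv = 1.3·780 − (2·780/579)·155.3 = 595.5 MPa, capped at F_nt → F'_nt = 595.5 MPa.
R_n = F'_nt · A_b · n = 595.5 × 314.2 × 5 / 1000 = 935.4 kN.
Allowable strength R_n/Ω = 935.4 / 2 = 468 kN.

468 kN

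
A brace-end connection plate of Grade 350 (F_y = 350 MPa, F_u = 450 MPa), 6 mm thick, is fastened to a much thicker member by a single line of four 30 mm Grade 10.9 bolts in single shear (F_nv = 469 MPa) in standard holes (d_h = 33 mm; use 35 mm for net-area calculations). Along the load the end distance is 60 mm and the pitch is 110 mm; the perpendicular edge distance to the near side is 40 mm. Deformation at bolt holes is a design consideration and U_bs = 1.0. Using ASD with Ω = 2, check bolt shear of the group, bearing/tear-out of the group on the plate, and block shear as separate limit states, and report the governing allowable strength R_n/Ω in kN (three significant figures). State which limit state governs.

247 kN (block shear governs)

Bolt shear: A_b = π·30²/4 = 706.9 mm²; R_n = 469 × 706.9 × 4 × 1 / 1000 = 1326 kN → 1326 / 2 = 663 kN.
Bearing: edge l_c = 43.5, r_n = 140.9 kN; interior l_c = 77, r_n = 194.4 kN; R_n = 140.9 + 3·194.4 = 724.1 kN → 362 kN.
Block shear: A_gv = 2340, A_nv = 1605, A_nt = 135 mm²; R_n = min(0.6F_uA_nv, 0.6F_yA_gv) + U_bs·F_u·A_nt = 494.1 kN → 247 kN.
Block shear governs: 247 kN.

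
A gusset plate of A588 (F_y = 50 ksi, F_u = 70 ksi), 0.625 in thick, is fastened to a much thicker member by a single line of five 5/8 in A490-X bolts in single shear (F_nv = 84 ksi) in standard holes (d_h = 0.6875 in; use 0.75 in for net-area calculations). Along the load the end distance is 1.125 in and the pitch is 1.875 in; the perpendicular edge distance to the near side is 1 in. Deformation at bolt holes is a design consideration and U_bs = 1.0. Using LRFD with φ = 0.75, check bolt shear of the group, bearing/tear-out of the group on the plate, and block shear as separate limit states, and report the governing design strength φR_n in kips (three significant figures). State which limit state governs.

Bolt shear: A_b = π·0.625²/4 = 0.3068 in²; R_n = 84 × 0.3068 × 5 × 1 = 128.9 kips → 0.75 × 128.9 = 96.6 kips.
Bearing: edge l_c = 0.7812, r_n = 41.02 kips; interior l_c = 1.188, r_n = 62.34 kips; R_n = 41.02 + 4·62.34 = 290.4 kips → 218 kips.
Block shear: A_gv = 5.391, A_nv = 3.281, A_nt = 0.3906 in²; R_n = min(0.6F_uA_nv, 0.6F_yA_gv) + U_bs·F_u·A_nt = 165.2 kips → 124 kips.
Bolt shear governs: 96.6 kips.

96.6 kips (bolt shear governs)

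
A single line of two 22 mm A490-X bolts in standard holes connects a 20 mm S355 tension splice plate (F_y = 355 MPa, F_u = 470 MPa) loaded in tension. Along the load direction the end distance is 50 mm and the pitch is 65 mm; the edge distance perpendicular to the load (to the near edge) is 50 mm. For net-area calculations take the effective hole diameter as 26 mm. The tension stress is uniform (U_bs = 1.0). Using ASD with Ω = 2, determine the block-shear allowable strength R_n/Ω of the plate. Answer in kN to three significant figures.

388 kN

Shear plane L_v = 50 + 1·65 = 115 mm; A_gv = 115 × 20 = 2300 mm².
A_nv = (115 − 1.5·26) × 20 = 1520 mm².
A_nt = (50 − 0.5·26) × 20 = 740 mm².
0.6 F_u A_nv = 428.6 kN; 0.6 F_y A_gv = 489.9 kN → shear rupture governs the shear term.
R_n = 428.6 + 1.0 × 470 × 740 / 1000 = 776.4 kN.
Allowable strength R_n/Ω = 776.4 / 2 = 388 kN.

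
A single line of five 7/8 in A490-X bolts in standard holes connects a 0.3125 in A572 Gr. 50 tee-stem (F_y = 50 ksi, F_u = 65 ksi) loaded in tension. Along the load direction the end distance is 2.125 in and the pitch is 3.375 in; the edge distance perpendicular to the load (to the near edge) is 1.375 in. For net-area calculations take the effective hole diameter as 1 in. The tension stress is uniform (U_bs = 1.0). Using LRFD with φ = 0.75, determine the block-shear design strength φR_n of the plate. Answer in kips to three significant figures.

115 kips

Shear plane L_v = 2.125 + 4·3.375 = 15.62 in; A_gv = 15.62 × 0.3125 = 4.883 in².
A_nv = (15.62 − 4.5·1) × 0.3125 = 3.477 in².
A_nt = (1.375 − 0.5·1) × 0.3125 = 0.2734 in².
0.6 F_u A_nv = 135.6 kips; 0.6 F_y A_gv = 146.5 kips → shear rupture governs the shear term.
R_n = 135.6 + 1.0 × 65 × 0.2734 = 153.4 kips.
Design strength φR_n = 0.75 × 153.4 = 115 kips.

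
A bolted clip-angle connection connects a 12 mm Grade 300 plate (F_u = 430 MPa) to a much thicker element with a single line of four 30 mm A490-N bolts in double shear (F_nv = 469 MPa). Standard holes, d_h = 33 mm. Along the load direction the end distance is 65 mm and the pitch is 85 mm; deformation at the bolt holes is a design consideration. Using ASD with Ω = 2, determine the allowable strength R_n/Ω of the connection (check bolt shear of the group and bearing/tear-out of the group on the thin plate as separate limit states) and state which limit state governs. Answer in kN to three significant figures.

633 kN (bearing governs)

Bolt shear: A_b = π·30²/4 = 706.9 mm²; R_n = 469 × 706.9 × 4 × 2 / 1000 = 2652 kN → 2652 / 2 = 1330 kN.
Bearing (1.2 l_c t F_u ≤ 2.4 d t F_u): upper limit = 2.4·30·12·430 / 1000 = 371.5 kN.
  Edge l_c = 65 − 33/2 = 48.5 → r_n = 300.3 kN; interior l_c = 85 − 33 = 52 → r_n = 322 kN.
  R_n,bearing = 1·300.3 + 3·322 = 1266 kN → 1266 / 2 = 633 kN.
Bearing governs: 633 kN.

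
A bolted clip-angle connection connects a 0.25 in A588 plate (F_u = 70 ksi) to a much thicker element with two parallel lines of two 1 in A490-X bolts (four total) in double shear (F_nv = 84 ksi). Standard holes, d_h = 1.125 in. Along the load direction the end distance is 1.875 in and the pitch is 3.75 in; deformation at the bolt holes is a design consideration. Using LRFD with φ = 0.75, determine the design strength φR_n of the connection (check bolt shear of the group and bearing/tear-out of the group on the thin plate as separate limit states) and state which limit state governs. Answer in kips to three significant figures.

104 kips (bearing governs)

Bolt shear: A_b = π·1²/4 = 0.7854 in²; R_n = 84 × 0.7854 × 4 × 2 = 527.8 kips → 0.75 × 527.8 = 396 kips.
Bearing (1.2 l_c t F_u ≤ 2.4 d t F_u): upper limit = 2.4·1·0.25·70 = 42 kips.
  Edge l_c = 1.875 − 1.125/2 = 1.312 → r_n = 27.56 kips; interior l_c = 3.75 − 1.125 = 2.625 → r_n = 42 kips.
  R_n,bearing = 2·27.56 + 2·42 = 139.1 kips → 0.75 × 139.1 = 104 kips.
Bearing governs: 104 kips.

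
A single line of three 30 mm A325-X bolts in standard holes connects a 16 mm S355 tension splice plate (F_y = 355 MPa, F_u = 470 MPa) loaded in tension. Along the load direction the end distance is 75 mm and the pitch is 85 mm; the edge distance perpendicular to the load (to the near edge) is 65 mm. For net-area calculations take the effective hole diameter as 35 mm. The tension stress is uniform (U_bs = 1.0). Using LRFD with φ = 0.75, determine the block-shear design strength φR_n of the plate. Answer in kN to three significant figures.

801 kN

Shear plane L_v = 75 + 2·85 = 245 mm; A_gv = 245 × 16 = 3920 mm².
A_nv = (245 − 2.5·35) × 16 = 2520 mm².
A_nt = (65 − 0.5·35) × 16 = 760 mm².
0.6 F_u A_nv = 710.6 kN; 0.6 F_y A_gv = 835 kN → shear rupture governs the shear term.
R_n = 710.6 + 1.0 × 470 × 760 / 1000 = 1068 kN.
Design strength φR_n = 0.75 × 1068 = 801 kN.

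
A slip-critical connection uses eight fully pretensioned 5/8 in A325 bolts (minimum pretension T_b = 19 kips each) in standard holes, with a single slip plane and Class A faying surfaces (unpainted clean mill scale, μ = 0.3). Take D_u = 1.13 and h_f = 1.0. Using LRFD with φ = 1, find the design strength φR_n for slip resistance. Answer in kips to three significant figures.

R_n = μ · D_u · h_f · T_b · n_s · n_b = 0.3 × 1.13 × 1.0 × 19 × 1 × 8 = 51.53 kips.
Design strength φR_n = 1 × 51.53 = 51.5 kips.

51.5 kips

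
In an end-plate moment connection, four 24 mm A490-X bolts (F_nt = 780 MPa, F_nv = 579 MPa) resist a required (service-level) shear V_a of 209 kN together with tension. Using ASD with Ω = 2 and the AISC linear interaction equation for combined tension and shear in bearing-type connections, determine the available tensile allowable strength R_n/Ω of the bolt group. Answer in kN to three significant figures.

636 kN

A_b = π·24²/4 = 452.4 mm²; f_rv = 209 × 1000 / (4 × 452.4) = 115.5 MPa.
F'_nt = 1.3 F_nt − (Ω F_nt / F_nv) f_rv = 1.3·780 − (2·780/579)·115.5 = 702.8 MPa, capped at F_nt → F'_nt = 702.8 MPa.
R_n = F'_nt · A_b · n = 702.8 × 452.4 × 4 / 1000 = 1272 kN.
Allowable strength R_n/Ω = 1272 / 2 = 636 kN.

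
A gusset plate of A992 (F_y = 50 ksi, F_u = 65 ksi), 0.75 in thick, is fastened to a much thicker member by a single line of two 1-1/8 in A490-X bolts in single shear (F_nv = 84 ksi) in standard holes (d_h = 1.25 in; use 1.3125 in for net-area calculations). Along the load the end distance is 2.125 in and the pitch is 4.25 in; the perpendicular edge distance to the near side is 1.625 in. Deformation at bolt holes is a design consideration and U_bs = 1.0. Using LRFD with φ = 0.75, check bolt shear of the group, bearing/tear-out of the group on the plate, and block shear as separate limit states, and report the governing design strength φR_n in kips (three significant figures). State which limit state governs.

125 kips (bolt shear governs)

Bolt shear: A_b = π·1.125²/4 = 0.994 in²; R_n = 84 × 0.994 × 2 × 1 = 167 kips → 0.75 × 167 = 125 kips.
Bearing: edge l_c = 1.5, r_n = 87.75 kips; interior l_c = 3, r_n = 131.6 kips; R_n = 87.75 + 1·131.6 = 219.4 kips → 165 kips.
Block shear: A_gv = 4.781, A_nv = 3.305, A_nt = 0.7266 in²; R_n = min(0.6F_uA_nv, 0.6F_yA_gv) + U_bs·F_u·A_nt = 176.1 kips → 132 kips.
Bolt shear governs: 125 kips.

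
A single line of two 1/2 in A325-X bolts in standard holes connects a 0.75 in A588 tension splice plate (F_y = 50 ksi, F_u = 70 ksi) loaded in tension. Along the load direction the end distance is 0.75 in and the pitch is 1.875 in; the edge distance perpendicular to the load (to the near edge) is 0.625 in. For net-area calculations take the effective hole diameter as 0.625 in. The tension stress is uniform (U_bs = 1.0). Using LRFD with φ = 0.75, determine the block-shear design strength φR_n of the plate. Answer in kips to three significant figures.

52.2 kips

Shear plane L_v = 0.75 + 1·1.875 = 2.625 in; A_gv = 2.625 × 0.75 = 1.969 in².
A_nv = (2.625 − 1.5·0.625) × 0.75 = 1.266 in².
A_nt = (0.625 − 0.5·0.625) × 0.75 = 0.2344 in².
0.6 F_u A_nv = 53.16 kips; 0.6 F_y A_gv = 59.06 kips → shear rupture governs the shear term.
R_n = 53.16 + 1.0 × 70 × 0.2344 = 69.56 kips.
Design strength φR_n = 0.75 × 69.56 = 52.2 kips.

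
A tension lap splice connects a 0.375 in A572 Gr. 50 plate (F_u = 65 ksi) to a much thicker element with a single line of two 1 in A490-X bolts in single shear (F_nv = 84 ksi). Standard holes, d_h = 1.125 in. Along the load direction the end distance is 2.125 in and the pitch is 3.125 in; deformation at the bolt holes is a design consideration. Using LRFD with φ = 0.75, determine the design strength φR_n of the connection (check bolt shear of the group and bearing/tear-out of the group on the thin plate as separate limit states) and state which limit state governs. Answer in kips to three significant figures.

Bolt shear: A_b = π·1²/4 = 0.7854 in²; R_n = 84 × 0.7854 × 2 × 1 = 131.9 kips → 0.75 × 131.9 = 99 kips.
Bearing (1.2 l_c t F_u ≤ 2.4 d t F_u): upper limit = 2.4·1·0.375·65 = 58.5 kips.
  Edge l_c = 2.125 − 1.125/2 = 1.562 → r_n = 45.7 kips; interior l_c = 3.125 − 1.125 = 2 → r_n = 58.5 kips.
  R_n,bearing = 1·45.7 + 1·58.5 = 104.2 kips → 0.75 × 104.2 = 78.2 kips.
Bearing governs: 78.2 kips.

78.2 kips (bearing governs)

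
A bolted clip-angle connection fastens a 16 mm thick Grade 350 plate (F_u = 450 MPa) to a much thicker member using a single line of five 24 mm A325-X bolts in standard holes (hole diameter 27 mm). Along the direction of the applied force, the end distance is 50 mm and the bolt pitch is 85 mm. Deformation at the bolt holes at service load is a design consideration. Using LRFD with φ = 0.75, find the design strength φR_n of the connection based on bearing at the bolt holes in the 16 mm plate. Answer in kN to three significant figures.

1480 kN

Per bolt r_n = 1.2 l_c t F_u ≤ 2.4 d t F_u; upper limit = 2.4 × 24 × 16 × 450 / 1000 = 414.7 kN.
Edge bolt: l_c = 50 − 27/2 = 36.5 mm → 1.2 × 36.5 × 16 × 450 / 1000 = 315.4 → r_n = 315.4 kN.
Interior bolts: l_c = 85 − 27 = 58 mm → 1.2 × 58 × 16 × 450 / 1000 = 501.1 → r_n = 414.7 kN.
R_n = 1 × 315.4 + 4 × 414.7 = 1974 kN.
Design strength φR_n = 0.75 × 1974 = 1480 kN.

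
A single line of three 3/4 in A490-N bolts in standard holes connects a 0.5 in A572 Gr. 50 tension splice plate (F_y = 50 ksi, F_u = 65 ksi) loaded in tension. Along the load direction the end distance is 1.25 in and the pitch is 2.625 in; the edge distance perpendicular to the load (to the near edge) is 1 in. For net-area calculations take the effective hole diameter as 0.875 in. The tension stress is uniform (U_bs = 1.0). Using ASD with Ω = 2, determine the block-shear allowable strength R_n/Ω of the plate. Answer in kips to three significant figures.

51.2 kips

Shear plane L_v = 1.25 + 2·2.625 = 6.5 in; A_gv = 6.5 × 0.5 = 3.25 in².
A_nv = (6.5 − 2.5·0.875) × 0.5 = 2.156 in².
A_nt = (1 − 0.5·0.875) × 0.5 = 0.2812 in².
0.6 F_u A_nv = 84.09 kips; 0.6 F_y A_gv = 97.5 kips → shear rupture governs the shear term.
R_n = 84.09 + 1.0 × 65 × 0.2812 = 102.4 kips.
Allowable strength R_n/Ω = 102.4 / 2 = 51.2 kips.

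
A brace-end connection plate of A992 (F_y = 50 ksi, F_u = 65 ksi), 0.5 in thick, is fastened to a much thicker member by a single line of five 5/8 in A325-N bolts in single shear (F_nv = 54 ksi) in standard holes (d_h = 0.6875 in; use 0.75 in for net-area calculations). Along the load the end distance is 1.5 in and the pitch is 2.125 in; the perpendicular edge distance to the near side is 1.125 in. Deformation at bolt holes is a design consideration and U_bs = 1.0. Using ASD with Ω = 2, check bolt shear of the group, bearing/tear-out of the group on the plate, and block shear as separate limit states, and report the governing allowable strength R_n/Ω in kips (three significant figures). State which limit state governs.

Bolt shear: A_b = π·0.625²/4 = 0.3068 in²; R_n = 54 × 0.3068 × 5 × 1 = 82.83 kips → 82.83 / 2 = 41.4 kips.
Bearing: edge l_c = 1.156, r_n = 45.09 kips; interior l_c = 1.438, r_n = 48.75 kips; R_n = 45.09 + 4·48.75 = 240.1 kips → 120 kips.
Block shear: A_gv = 5, A_nv = 3.312, A_nt = 0.375 in²; R_n = min(0.6F_uA_nv, 0.6F_yA_gv) + U_bs·F_u·A_nt = 153.6 kips → 76.8 kips.
Bolt shear governs: 41.4 kips.

41.4 kips (bolt shear governs)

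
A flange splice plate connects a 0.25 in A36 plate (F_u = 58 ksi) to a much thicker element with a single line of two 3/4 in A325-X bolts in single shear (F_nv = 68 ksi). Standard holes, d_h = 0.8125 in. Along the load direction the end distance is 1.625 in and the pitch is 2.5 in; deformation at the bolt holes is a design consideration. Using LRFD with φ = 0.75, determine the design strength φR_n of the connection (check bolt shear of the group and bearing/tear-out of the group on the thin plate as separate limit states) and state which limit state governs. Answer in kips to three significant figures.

35.5 kips (bearing governs)

Bolt shear: A_b = π·0.75²/4 = 0.4418 in²; R_n = 68 × 0.4418 × 2 × 1 = 60.08 kips → 0.75 × 60.08 = 45.1 kips.
Bearing (1.2 l_c t F_u ≤ 2.4 d t F_u): upper limit = 2.4·0.75·0.25·58 = 26.1 kips.
  Edge l_c = 1.625 − 0.8125/2 = 1.219 → r_n = 21.21 kips; interior l_c = 2.5 − 0.8125 = 1.688 → r_n = 26.1 kips.
  R_n,bearing = 1·21.21 + 1·26.1 = 47.31 kips → 0.75 × 47.31 = 35.5 kips.
Bearing governs: 35.5 kips.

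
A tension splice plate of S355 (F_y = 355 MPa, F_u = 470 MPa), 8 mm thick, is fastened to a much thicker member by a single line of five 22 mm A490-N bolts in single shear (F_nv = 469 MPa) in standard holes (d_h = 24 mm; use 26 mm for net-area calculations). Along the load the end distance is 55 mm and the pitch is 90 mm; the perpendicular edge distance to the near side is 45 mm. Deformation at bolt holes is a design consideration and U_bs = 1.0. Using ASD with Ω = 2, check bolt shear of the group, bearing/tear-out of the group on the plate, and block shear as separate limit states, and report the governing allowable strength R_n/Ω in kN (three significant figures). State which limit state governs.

396 kN (block shear governs)

Bolt shear: A_b = π·22²/4 = 380.1 mm²; R_n = 469 × 380.1 × 5 × 1 / 1000 = 891.4 kN → 891.4 / 2 = 446 kN.
Bearing: edge l_c = 43, r_n = 194 kN; interior l_c = 66, r_n = 198.5 kN; R_n = 194 + 4·198.5 = 988.1 kN → 494 kN.
Block shear: A_gv = 3320, A_nv = 2384, A_nt = 256 mm²; R_n = min(0.6F_uA_nv, 0.6F_yA_gv) + U_bs·F_u·A_nt = 792.6 kN → 396 kN.
Block shear governs: 396 kN.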